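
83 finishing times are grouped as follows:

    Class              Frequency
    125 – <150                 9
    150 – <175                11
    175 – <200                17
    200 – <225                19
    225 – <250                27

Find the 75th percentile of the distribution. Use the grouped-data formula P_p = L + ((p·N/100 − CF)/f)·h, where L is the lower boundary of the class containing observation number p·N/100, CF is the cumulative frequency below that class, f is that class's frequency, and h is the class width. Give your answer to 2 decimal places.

N = 83; target position k = 75/100 · 83 = 62.25.
Cumulative frequencies: 9, 20, 37, 56, 83.
Observation 62.25 falls in the class 225 – <250.
L = 225, CF = 56, f = 27, h = 25.
P75 = 225 + ((62.25 − 56)/27)·25 = 225 + 5.78704 = 230.787.

230.79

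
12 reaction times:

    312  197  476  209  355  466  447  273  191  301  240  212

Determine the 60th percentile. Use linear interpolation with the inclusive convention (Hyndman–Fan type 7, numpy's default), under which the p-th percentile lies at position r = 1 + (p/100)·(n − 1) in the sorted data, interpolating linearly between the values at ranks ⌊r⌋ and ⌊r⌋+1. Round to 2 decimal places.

Sorted: 191, 197, 209, 212, 240, 273, 301, 312, 355, 447, 466, 476.
n = 12.
r = 1 + (60/100)·(12 − 1) = 1 + 6.6 = 7.6.
Rank 7 is 301 and rank 8 is 312.
Interpolate: 301 + 0.6·(312 − 301) = 301 + 0.6·11 = 307.6.

307.60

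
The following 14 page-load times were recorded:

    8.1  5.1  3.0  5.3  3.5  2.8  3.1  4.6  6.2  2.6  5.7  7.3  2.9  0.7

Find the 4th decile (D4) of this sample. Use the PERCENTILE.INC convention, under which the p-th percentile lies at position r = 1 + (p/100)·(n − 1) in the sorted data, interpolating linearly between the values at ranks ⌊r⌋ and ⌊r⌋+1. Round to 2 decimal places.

Sorted: 0.7, 2.6, 2.8, 2.9, 3.0, 3.1, 3.5, 4.6, 5.1, 5.3, 5.7, 6.2, 7.3, 8.1.
n = 14.
r = 1 + (40/100)·(14 − 1) = 1 + 5.2 = 6.2.
Rank 6 is 3.1 and rank 7 is 3.5.
Interpolate: 3.1 + 0.2·(3.5 − 3.1) = 3.1 + 0.2·0.4 = 3.18.

3.18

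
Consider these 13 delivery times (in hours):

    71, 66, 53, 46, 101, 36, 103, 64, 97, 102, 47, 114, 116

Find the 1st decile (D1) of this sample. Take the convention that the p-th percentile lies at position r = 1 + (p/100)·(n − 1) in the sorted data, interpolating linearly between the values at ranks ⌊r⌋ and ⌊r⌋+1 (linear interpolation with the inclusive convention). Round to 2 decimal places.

46.20

Sorted: 36, 46, 47, 53, 64, 66, 71, 97, 101, 102, 103, 114, 116.
n = 13.
r = 1 + (10/100)·(13 − 1) = 1 + 1.2 = 2.2.
Rank 2 is 46 and rank 3 is 47.
Interpolate: 46 + 0.2·(47 − 46) = 46 + 0.2·1 = 46.2.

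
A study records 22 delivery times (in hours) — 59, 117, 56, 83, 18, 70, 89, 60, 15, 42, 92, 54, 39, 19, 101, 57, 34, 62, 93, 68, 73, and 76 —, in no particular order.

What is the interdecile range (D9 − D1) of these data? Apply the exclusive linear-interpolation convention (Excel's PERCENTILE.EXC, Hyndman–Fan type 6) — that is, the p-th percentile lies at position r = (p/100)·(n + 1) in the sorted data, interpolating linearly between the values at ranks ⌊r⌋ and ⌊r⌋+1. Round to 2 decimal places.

80.30

Sorted: 15, 18, 19, 34, 39, 42, 54, 56, 57, 59, 60, 62, 68, 70, 73, 76, 83, 89, 92, 93, 101, 117.
n = 22.
P10: r = 2.3; ranks 2–3 are 18, 19; interpolating gives 18.3.
P90: r = 20.7; ranks 20–21 are 93, 101; interpolating gives 98.6.
Difference: 98.6 − 18.3 = 80.3.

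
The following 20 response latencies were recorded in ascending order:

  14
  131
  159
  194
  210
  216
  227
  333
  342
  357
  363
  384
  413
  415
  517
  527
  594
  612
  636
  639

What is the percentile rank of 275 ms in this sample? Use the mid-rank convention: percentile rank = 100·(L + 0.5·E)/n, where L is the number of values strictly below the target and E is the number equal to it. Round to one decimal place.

Count below 275: L = 7; count equal: E = 0; n = 20.
Percentile rank = 100·(7 + 0.5·0)/20 = 100·7/20 = 35.

35.0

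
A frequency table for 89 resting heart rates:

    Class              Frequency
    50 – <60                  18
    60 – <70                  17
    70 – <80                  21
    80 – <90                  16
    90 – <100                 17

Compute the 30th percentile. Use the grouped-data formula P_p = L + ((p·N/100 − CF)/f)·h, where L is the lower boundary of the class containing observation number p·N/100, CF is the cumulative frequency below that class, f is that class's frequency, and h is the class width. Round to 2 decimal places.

65.12

N = 89; target position k = 30/100 · 89 = 26.7.
Cumulative frequencies: 18, 35, 56, 72, 89.
Observation 26.7 falls in the class 60 – <70.
L = 60, CF = 18, f = 17, h = 10.
P30 = 60 + ((26.7 − 18)/17)·10 = 60 + 5.11765 = 65.1176.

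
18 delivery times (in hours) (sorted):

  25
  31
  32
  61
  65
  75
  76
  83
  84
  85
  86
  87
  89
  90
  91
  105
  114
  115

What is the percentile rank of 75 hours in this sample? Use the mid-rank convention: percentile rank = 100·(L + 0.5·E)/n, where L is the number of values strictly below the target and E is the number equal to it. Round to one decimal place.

30.6

Count below 75: L = 5; count equal: E = 1; n = 18.
Percentile rank = 100·(5 + 0.5·1)/18 = 100·5.5/18 = 30.56.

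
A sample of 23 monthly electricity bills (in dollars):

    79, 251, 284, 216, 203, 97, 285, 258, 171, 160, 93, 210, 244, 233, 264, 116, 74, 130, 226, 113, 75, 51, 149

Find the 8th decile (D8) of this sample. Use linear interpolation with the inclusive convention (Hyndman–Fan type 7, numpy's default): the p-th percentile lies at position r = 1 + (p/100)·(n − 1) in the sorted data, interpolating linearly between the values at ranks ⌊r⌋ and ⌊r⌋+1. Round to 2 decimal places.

248.20

Sorted: 51, 74, 75, 79, 93, 97, 113, 116, 130, 149, 160, 171, 203, 210, 216, 226, 233, 244, 251, 258, 264, 284, 285.
n = 23.
r = 1 + (80/100)·(23 − 1) = 1 + 17.6 = 18.6.
Rank 18 is 244 and rank 19 is 251.
Interpolate: 244 + 0.6·(251 − 244) = 244 + 0.6·7 = 248.2.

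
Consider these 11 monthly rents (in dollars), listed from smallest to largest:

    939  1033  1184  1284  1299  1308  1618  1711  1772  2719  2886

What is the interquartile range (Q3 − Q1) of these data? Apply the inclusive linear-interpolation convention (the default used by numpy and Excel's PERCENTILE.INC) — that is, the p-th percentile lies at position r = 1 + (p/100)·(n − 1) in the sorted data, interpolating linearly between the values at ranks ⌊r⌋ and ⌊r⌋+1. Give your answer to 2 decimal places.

n = 11.
P25: r = 3.5; ranks 3–4 are 1184, 1284; interpolating gives 1234.
P75: r = 8.5; ranks 8–9 are 1711, 1772; interpolating gives 1741.5.
Difference: 1741.5 − 1234 = 507.5.

507.50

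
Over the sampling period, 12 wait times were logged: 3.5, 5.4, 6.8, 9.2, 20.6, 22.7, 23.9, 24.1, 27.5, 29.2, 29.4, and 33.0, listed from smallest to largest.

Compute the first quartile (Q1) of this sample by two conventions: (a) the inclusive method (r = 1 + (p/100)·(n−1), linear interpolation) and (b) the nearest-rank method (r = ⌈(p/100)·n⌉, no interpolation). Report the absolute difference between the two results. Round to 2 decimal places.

n = 12.
(a) r = 3.75; between ranks 3 (6.8) and 4 (9.2): 8.6.
(b) the nearest-rank method: rank 3 → 6.8.
|8.6 − 6.8| = 1.8.

1.80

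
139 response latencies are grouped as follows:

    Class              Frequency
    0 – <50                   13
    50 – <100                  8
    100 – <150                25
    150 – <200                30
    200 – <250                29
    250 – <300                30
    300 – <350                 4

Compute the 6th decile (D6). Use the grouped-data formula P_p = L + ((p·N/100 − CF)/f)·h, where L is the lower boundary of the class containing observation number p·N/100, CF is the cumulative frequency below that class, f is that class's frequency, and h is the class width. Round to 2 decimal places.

212.76

N = 139; target position k = 60/100 · 139 = 83.4.
Cumulative frequencies: 13, 21, 46, 76, 105, 135, 139.
Observation 83.4 falls in the class 200 – <250.
L = 200, CF = 76, f = 29, h = 50.
P60 = 200 + ((83.4 − 76)/29)·50 = 200 + 12.7586 = 212.759.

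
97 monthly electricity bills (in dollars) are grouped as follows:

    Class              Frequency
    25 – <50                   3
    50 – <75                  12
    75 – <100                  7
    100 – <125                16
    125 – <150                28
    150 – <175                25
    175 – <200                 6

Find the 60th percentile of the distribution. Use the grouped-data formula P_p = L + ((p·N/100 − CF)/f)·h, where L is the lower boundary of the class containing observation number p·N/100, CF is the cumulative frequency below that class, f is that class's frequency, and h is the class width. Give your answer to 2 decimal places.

N = 97; target position k = 60/100 · 97 = 58.2.
Cumulative frequencies: 3, 15, 22, 38, 66, 91, 97.
Observation 58.2 falls in the class 125 – <150.
L = 125, CF = 38, f = 28, h = 25.
P60 = 125 + ((58.2 − 38)/28)·25 = 125 + 18.0357 = 143.036.

143.04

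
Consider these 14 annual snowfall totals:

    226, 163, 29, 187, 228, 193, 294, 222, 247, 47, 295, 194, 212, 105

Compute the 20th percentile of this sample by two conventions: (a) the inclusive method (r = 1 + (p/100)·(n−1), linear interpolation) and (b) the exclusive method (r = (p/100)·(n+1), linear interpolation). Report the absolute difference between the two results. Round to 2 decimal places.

34.80

Sorted: 29, 47, 105, 163, 187, 193, 194, 212, 222, 226, 228, 247, 294, 295.
n = 14.
(a) r = 3.6; between ranks 3 (105) and 4 (163): 139.8.
(b) r = 3 → value at rank 3 = 105.
|139.8 − 105| = 34.8.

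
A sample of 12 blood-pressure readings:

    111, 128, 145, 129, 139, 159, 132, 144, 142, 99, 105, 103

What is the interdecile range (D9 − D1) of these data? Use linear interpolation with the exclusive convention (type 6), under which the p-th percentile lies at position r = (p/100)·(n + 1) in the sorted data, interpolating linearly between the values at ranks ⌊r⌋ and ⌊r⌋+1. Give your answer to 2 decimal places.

Sorted: 99, 103, 105, 111, 128, 129, 132, 139, 142, 144, 145, 159.
n = 12.
P10: r = 1.3; ranks 1–2 are 99, 103; interpolating gives 100.2.
P90: r = 11.7; ranks 11–12 are 145, 159; interpolating gives 154.8.
Difference: 154.8 − 100.2 = 54.6.

54.60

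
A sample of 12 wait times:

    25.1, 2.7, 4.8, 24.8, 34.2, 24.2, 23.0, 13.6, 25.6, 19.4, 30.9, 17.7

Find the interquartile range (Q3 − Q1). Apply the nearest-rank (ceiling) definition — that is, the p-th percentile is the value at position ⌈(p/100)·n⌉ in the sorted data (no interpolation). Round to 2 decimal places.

Sorted: 2.7, 4.8, 13.6, 17.7, 19.4, 23.0, 24.2, 24.8, 25.1, 25.6, 30.9, 34.2.
n = 12.
P25: rank ⌈25/100·12⌉ = 3 → 13.6.
P75: rank ⌈75/100·12⌉ = 9 → 25.1.
Difference: 25.1 − 13.6 = 11.5.

11.50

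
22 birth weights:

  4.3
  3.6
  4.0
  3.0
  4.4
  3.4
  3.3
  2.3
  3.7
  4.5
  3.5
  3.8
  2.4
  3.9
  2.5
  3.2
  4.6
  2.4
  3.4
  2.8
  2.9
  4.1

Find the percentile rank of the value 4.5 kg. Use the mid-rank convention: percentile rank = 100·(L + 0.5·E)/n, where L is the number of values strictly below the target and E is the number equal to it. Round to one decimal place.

Sorted: 2.3, 2.4, 2.4, 2.5, 2.8, 2.9, 3.0, 3.2, 3.3, 3.4, 3.4, 3.5, 3.6, 3.7, 3.8, 3.9, 4.0, 4.1, 4.3, 4.4, 4.5, 4.6.
Count below 4.5: L = 20; count equal: E = 1; n = 22.
Percentile rank = 100·(20 + 0.5·1)/22 = 100·20.5/22 = 93.18.

93.2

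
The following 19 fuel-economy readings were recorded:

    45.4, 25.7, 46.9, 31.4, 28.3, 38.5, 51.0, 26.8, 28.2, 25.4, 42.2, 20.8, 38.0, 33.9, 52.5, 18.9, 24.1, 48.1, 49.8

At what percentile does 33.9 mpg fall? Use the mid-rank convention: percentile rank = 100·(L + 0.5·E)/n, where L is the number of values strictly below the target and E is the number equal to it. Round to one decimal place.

50.0

Sorted: 18.9, 20.8, 24.1, 25.4, 25.7, 26.8, 28.2, 28.3, 31.4, 33.9, 38.0, 38.5, 42.2, 45.4, 46.9, 48.1, 49.8, 51.0, 52.5.
Count below 33.9: L = 9; count equal: E = 1; n = 19.
Percentile rank = 100·(9 + 0.5·1)/19 = 100·9.5/19 = 50.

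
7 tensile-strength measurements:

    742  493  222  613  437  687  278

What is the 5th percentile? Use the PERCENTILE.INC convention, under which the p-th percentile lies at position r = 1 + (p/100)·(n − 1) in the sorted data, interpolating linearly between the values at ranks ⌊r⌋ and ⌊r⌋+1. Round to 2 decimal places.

238.80

Sorted: 222, 278, 437, 493, 613, 687, 742.
n = 7.
r = 1 + (5/100)·(7 − 1) = 1 + 0.3 = 1.3.
Rank 1 is 222 and rank 2 is 278.
Interpolate: 222 + 0.3·(278 − 222) = 222 + 0.3·56 = 238.8.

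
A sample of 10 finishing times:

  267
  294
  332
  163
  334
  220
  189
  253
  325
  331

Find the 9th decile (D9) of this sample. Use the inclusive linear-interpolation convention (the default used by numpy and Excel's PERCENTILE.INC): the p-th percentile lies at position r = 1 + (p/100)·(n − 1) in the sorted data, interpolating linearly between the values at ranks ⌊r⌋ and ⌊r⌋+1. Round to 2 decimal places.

Sorted: 163, 189, 220, 253, 267, 294, 325, 331, 332, 334.
n = 10.
r = 1 + (90/100)·(10 − 1) = 1 + 8.1 = 9.1.
Rank 9 is 332 and rank 10 is 334.
Interpolate: 332 + 0.1·(334 − 332) = 332 + 0.1·2 = 332.2.

332.20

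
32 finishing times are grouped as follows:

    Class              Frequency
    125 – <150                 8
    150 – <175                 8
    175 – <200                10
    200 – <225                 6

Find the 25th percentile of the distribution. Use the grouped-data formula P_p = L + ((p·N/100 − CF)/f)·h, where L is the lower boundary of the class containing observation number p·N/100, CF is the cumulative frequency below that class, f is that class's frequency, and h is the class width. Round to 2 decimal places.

150.00

N = 32; target position k = 25/100 · 32 = 8.
Cumulative frequencies: 8, 16, 26, 32.
Observation 8 falls in the class 125 – <150.
L = 125, CF = 0, f = 8, h = 25.
P25 = 125 + ((8 − 0)/8)·25 = 125 + 25 = 150.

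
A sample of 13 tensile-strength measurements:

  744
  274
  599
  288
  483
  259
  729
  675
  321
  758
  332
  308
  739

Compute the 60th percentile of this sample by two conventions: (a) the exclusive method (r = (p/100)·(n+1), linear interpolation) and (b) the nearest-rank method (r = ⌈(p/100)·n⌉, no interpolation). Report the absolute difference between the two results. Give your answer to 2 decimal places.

Sorted: 259, 274, 288, 308, 321, 332, 483, 599, 675, 729, 739, 744, 758.
n = 13.
(a) r = 8.4; between ranks 8 (599) and 9 (675): 629.4.
(b) the nearest-rank method: rank 8 → 599.
|629.4 − 599| = 30.4.

30.40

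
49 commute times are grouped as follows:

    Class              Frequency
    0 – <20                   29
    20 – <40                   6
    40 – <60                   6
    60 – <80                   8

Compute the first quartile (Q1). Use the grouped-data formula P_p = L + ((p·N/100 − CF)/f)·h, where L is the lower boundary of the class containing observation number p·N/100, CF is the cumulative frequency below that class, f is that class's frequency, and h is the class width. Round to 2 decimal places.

8.45

N = 49; target position k = 25/100 · 49 = 12.25.
Cumulative frequencies: 29, 35, 41, 49.
Observation 12.25 falls in the class 0 – <20.
L = 0, CF = 0, f = 29, h = 20.
P25 = 0 + ((12.25 − 0)/29)·20 = 0 + 8.44828 = 8.44828.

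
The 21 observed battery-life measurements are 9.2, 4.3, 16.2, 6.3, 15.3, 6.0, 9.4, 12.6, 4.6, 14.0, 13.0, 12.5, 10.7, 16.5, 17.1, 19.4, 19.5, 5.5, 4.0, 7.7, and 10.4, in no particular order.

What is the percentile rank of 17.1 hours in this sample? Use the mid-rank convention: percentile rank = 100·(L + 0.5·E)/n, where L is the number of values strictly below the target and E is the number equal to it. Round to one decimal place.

88.1

Sorted: 4.0, 4.3, 4.6, 5.5, 6.0, 6.3, 7.7, 9.2, 9.4, 10.4, 10.7, 12.5, 12.6, 13.0, 14.0, 15.3, 16.2, 16.5, 17.1, 19.4, 19.5.
Count below 17.1: L = 18; count equal: E = 1; n = 21.
Percentile rank = 100·(18 + 0.5·1)/21 = 100·18.5/21 = 88.1.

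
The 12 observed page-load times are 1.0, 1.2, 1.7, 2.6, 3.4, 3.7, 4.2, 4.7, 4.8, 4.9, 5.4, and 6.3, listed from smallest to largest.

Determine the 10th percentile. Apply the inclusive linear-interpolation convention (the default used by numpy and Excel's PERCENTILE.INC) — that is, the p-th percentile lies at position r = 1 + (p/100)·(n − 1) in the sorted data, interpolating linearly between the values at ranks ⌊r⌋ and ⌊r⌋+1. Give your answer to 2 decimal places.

1.25

n = 12.
r = 1 + (10/100)·(12 − 1) = 1 + 1.1 = 2.1.
Rank 2 is 1.2 and rank 3 is 1.7.
Interpolate: 1.2 + 0.1·(1.7 − 1.2) = 1.2 + 0.1·0.5 = 1.25.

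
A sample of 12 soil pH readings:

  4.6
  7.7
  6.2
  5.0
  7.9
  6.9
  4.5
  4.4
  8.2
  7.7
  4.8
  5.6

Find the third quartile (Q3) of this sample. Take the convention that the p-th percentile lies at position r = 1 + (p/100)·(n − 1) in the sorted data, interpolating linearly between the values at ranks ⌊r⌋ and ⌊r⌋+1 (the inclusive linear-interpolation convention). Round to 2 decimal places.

Sorted: 4.4, 4.5, 4.6, 4.8, 5.0, 5.6, 6.2, 6.9, 7.7, 7.7, 7.9, 8.2.
n = 12.
r = 1 + (75/100)·(12 − 1) = 1 + 8.25 = 9.25.
Rank 9 is 7.7 and rank 10 is 7.7.
Interpolate: 7.7 + 0.25·(7.7 − 7.7) = 7.7 + 0.25·0 = 7.7.

7.70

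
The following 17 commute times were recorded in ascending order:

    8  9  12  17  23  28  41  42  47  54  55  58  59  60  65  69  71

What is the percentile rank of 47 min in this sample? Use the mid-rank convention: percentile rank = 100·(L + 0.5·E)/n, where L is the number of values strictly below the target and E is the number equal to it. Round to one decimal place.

Count below 47: L = 8; count equal: E = 1; n = 17.
Percentile rank = 100·(8 + 0.5·1)/17 = 100·8.5/17 = 50.

50.0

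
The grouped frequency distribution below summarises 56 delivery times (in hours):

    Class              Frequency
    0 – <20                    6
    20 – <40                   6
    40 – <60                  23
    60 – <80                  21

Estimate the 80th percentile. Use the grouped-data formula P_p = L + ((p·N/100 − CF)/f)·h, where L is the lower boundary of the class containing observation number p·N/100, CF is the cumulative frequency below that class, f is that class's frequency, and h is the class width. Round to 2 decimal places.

N = 56; target position k = 80/100 · 56 = 44.8.
Cumulative frequencies: 6, 12, 35, 56.
Observation 44.8 falls in the class 60 – <80.
L = 60, CF = 35, f = 21, h = 20.
P80 = 60 + ((44.8 − 35)/21)·20 = 60 + 9.33333 = 69.3333.

69.33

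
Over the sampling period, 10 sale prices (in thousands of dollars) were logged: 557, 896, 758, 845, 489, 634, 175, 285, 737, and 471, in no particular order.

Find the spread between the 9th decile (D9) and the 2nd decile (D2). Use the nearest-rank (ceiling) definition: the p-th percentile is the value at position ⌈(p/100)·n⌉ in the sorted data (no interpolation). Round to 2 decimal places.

Sorted: 175, 285, 471, 489, 557, 634, 737, 758, 845, 896.
n = 10.
P20: rank ⌈20/100·10⌉ = 2 → 285.
P90: rank ⌈90/100·10⌉ = 9 → 845.
Difference: 845 − 285 = 560.

560.00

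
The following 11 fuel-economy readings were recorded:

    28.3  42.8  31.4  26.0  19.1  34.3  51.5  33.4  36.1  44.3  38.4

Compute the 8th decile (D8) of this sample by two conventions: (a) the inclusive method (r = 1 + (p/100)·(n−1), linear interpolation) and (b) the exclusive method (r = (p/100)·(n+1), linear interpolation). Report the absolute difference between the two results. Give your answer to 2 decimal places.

0.90

Sorted: 19.1, 26.0, 28.3, 31.4, 33.4, 34.3, 36.1, 38.4, 42.8, 44.3, 51.5.
n = 11.
(a) r = 9 → value at rank 9 = 42.8.
(b) r = 9.6; between ranks 9 (42.8) and 10 (44.3): 43.7.
|42.8 − 43.7| = 0.9.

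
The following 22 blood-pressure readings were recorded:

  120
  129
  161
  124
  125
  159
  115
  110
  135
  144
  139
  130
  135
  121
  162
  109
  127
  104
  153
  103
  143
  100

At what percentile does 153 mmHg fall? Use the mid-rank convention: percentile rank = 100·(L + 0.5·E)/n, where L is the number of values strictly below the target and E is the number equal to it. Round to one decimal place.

Sorted: 100, 103, 104, 109, 110, 115, 120, 121, 124, 125, 127, 129, 130, 135, 135, 139, 143, 144, 153, 159, 161, 162.
Count below 153: L = 18; count equal: E = 1; n = 22.
Percentile rank = 100·(18 + 0.5·1)/22 = 100·18.5/22 = 84.09.

84.1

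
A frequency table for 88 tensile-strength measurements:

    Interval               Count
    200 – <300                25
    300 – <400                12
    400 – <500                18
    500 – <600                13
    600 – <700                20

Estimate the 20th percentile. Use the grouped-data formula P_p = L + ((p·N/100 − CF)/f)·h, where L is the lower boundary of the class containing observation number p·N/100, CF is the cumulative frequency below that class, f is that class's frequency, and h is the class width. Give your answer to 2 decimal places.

N = 88; target position k = 20/100 · 88 = 17.6.
Cumulative frequencies: 25, 37, 55, 68, 88.
Observation 17.6 falls in the class 200 – <300.
L = 200, CF = 0, f = 25, h = 100.
P20 = 200 + ((17.6 − 0)/25)·100 = 200 + 70.4 = 270.4.

270.40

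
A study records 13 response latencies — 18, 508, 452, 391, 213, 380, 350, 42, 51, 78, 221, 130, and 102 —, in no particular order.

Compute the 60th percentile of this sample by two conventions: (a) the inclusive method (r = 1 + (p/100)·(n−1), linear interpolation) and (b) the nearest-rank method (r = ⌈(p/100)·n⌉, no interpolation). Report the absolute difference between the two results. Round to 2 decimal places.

Sorted: 18, 42, 51, 78, 102, 130, 213, 221, 350, 380, 391, 452, 508.
n = 13.
(a) r = 8.2; between ranks 8 (221) and 9 (350): 246.8.
(b) the nearest-rank method: rank 8 → 221.
|246.8 − 221| = 25.8.

25.80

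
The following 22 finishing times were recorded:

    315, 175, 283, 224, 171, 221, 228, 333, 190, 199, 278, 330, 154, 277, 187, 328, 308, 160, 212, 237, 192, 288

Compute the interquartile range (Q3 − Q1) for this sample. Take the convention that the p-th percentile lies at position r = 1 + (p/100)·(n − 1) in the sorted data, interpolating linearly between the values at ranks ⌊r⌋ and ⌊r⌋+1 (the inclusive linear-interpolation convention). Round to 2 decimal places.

96.25

Sorted: 154, 160, 171, 175, 187, 190, 192, 199, 212, 221, 224, 228, 237, 277, 278, 283, 288, 308, 315, 328, 330, 333.
n = 22.
P25: r = 6.25; ranks 6–7 are 190, 192; interpolating gives 190.5.
P75: r = 16.75; ranks 16–17 are 283, 288; interpolating gives 286.75.
Difference: 286.75 − 190.5 = 96.25.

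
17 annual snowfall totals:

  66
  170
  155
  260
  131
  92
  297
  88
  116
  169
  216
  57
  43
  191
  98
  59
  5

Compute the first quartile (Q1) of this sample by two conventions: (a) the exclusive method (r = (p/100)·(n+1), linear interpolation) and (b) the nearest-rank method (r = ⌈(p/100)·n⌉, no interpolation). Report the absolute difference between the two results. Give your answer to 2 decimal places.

3.50

Sorted: 5, 43, 57, 59, 66, 88, 92, 98, 116, 131, 155, 169, 170, 191, 216, 260, 297.
n = 17.
(a) r = 4.5; between ranks 4 (59) and 5 (66): 62.5.
(b) the nearest-rank method: rank 5 → 66.
|62.5 − 66| = 3.5.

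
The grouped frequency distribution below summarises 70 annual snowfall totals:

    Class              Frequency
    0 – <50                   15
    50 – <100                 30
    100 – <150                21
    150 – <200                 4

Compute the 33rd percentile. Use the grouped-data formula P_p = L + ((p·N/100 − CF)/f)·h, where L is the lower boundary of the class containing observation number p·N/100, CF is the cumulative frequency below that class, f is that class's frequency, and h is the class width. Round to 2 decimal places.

N = 70; target position k = 33/100 · 70 = 23.1.
Cumulative frequencies: 15, 45, 66, 70.
Observation 23.1 falls in the class 50 – <100.
L = 50, CF = 15, f = 30, h = 50.
P33 = 50 + ((23.1 − 15)/30)·50 = 50 + 13.5 = 63.5.

63.50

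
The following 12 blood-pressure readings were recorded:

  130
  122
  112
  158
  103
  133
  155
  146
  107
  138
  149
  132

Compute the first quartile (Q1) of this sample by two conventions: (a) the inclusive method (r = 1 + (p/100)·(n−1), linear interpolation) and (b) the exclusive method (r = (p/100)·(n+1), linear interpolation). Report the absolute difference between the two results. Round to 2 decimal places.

Sorted: 103, 107, 112, 122, 130, 132, 133, 138, 146, 149, 155, 158.
n = 12.
(a) r = 3.75; between ranks 3 (112) and 4 (122): 119.5.
(b) r = 3.25; between ranks 3 (112) and 4 (122): 114.5.
|119.5 − 114.5| = 5.

5.00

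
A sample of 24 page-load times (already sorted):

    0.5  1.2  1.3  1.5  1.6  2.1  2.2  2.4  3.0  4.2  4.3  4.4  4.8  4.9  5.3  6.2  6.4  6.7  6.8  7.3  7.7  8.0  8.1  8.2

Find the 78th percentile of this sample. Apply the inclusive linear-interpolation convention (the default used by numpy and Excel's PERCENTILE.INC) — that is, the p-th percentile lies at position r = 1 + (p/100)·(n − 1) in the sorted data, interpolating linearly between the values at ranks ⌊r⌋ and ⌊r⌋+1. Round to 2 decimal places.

6.79

n = 24.
r = 1 + (78/100)·(24 − 1) = 1 + 17.94 = 18.94.
Rank 18 is 6.7 and rank 19 is 6.8.
Interpolate: 6.7 + 0.94·(6.8 − 6.7) = 6.7 + 0.94·0.1 = 6.794.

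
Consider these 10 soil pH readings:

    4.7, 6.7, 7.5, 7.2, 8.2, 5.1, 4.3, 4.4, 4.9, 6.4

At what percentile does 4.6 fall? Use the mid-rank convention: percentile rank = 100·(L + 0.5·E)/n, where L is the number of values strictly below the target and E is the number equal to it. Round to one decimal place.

Sorted: 4.3, 4.4, 4.7, 4.9, 5.1, 6.4, 6.7, 7.2, 7.5, 8.2.
Count below 4.6: L = 2; count equal: E = 0; n = 10.
Percentile rank = 100·(2 + 0.5·0)/10 = 100·2/10 = 20.

20.0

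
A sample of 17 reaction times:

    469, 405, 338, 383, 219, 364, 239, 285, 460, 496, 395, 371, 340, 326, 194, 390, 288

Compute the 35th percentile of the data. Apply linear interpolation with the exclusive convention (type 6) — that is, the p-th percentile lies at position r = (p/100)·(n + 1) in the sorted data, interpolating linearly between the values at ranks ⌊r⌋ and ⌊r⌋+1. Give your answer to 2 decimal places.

Sorted: 194, 219, 239, 285, 288, 326, 338, 340, 364, 371, 383, 390, 395, 405, 460, 469, 496.
n = 17.
r = (35/100)·(17 + 1) = 6.3.
Rank 6 is 326 and rank 7 is 338.
Interpolate: 326 + 0.3·(338 − 326) = 326 + 0.3·12 = 329.6.

329.60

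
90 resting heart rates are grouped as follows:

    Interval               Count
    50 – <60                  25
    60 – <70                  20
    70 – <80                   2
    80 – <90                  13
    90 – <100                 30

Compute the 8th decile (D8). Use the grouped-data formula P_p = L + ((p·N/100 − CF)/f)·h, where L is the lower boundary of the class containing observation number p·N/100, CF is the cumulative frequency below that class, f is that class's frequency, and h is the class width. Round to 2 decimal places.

N = 90; target position k = 80/100 · 90 = 72.
Cumulative frequencies: 25, 45, 47, 60, 90.
Observation 72 falls in the class 90 – <100.
L = 90, CF = 60, f = 30, h = 10.
P80 = 90 + ((72 − 60)/30)·10 = 90 + 4 = 94.

94.00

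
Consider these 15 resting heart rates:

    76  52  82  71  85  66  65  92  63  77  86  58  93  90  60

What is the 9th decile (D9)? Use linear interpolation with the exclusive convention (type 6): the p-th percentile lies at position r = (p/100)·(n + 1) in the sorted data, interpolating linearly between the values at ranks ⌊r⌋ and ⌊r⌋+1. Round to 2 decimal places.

Sorted: 52, 58, 60, 63, 65, 66, 71, 76, 77, 82, 85, 86, 90, 92, 93.
n = 15.
r = (90/100)·(15 + 1) = 14.4.
Rank 14 is 92 and rank 15 is 93.
Interpolate: 92 + 0.4·(93 − 92) = 92 + 0.4·1 = 92.4.

92.40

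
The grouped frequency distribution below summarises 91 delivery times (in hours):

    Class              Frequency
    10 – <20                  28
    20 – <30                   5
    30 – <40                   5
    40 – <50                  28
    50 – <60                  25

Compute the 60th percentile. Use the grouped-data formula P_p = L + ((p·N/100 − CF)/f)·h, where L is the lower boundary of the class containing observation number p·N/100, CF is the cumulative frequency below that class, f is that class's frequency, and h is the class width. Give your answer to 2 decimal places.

N = 91; target position k = 60/100 · 91 = 54.6.
Cumulative frequencies: 28, 33, 38, 66, 91.
Observation 54.6 falls in the class 40 – <50.
L = 40, CF = 38, f = 28, h = 10.
P60 = 40 + ((54.6 − 38)/28)·10 = 40 + 5.92857 = 45.9286.

45.93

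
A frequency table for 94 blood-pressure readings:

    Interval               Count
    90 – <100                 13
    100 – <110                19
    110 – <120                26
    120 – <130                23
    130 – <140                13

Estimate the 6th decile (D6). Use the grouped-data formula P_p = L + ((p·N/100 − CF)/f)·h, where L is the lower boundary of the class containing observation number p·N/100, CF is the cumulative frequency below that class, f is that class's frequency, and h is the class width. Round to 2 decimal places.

N = 94; target position k = 60/100 · 94 = 56.4.
Cumulative frequencies: 13, 32, 58, 81, 94.
Observation 56.4 falls in the class 110 – <120.
L = 110, CF = 32, f = 26, h = 10.
P60 = 110 + ((56.4 − 32)/26)·10 = 110 + 9.38462 = 119.385.

119.38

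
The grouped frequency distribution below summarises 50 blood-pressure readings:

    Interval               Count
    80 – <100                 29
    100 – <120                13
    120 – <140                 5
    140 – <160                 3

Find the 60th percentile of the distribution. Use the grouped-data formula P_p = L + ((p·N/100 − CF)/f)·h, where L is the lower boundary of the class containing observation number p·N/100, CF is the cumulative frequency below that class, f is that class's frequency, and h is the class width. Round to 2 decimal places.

N = 50; target position k = 60/100 · 50 = 30.
Cumulative frequencies: 29, 42, 47, 50.
Observation 30 falls in the class 100 – <120.
L = 100, CF = 29, f = 13, h = 20.
P60 = 100 + ((30 − 29)/13)·20 = 100 + 1.53846 = 101.538.

101.54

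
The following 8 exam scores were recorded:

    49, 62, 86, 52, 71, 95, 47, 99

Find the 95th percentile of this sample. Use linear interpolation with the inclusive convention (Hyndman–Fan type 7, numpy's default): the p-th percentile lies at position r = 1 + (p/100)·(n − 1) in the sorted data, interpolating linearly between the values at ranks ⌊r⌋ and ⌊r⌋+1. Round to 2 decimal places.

97.60

Sorted: 47, 49, 52, 62, 71, 86, 95, 99.
n = 8.
r = 1 + (95/100)·(8 − 1) = 1 + 6.65 = 7.65.
Rank 7 is 95 and rank 8 is 99.
Interpolate: 95 + 0.65·(99 − 95) = 95 + 0.65·4 = 97.6.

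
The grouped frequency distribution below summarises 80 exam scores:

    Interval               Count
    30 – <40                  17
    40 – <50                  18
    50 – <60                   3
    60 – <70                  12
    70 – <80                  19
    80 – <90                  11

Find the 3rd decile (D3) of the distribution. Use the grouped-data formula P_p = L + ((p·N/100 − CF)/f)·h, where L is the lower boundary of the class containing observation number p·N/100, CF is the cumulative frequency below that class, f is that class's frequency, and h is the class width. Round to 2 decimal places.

N = 80; target position k = 30/100 · 80 = 24.
Cumulative frequencies: 17, 35, 38, 50, 69, 80.
Observation 24 falls in the class 40 – <50.
L = 40, CF = 17, f = 18, h = 10.
P30 = 40 + ((24 − 17)/18)·10 = 40 + 3.88889 = 43.8889.

43.89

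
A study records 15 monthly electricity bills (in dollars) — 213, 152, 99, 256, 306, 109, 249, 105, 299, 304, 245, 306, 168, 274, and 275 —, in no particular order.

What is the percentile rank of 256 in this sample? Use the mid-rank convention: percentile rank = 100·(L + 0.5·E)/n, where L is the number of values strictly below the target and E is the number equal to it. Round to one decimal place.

Sorted: 99, 105, 109, 152, 168, 213, 245, 249, 256, 274, 275, 299, 304, 306, 306.
Count below 256: L = 8; count equal: E = 1; n = 15.
Percentile rank = 100·(8 + 0.5·1)/15 = 100·8.5/15 = 56.67.

56.7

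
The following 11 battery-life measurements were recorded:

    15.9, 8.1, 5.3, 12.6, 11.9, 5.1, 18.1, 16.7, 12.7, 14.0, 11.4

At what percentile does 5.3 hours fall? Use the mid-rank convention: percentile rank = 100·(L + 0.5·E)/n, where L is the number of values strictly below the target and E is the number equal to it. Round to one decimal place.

13.6

Sorted: 5.1, 5.3, 8.1, 11.4, 11.9, 12.6, 12.7, 14.0, 15.9, 16.7, 18.1.
Count below 5.3: L = 1; count equal: E = 1; n = 11.
Percentile rank = 100·(1 + 0.5·1)/11 = 100·1.5/11 = 13.64.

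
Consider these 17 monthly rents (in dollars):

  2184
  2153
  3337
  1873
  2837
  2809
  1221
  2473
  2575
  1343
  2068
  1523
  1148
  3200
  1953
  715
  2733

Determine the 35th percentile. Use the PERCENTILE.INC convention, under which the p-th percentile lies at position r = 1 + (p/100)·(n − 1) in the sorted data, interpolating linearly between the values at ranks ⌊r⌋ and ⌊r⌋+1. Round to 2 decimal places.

Sorted: 715, 1148, 1221, 1343, 1523, 1873, 1953, 2068, 2153, 2184, 2473, 2575, 2733, 2809, 2837, 3200, 3337.
n = 17.
r = 1 + (35/100)·(17 − 1) = 1 + 5.6 = 6.6.
Rank 6 is 1873 and rank 7 is 1953.
Interpolate: 1873 + 0.6·(1953 − 1873) = 1873 + 0.6·80 = 1921.

1921.00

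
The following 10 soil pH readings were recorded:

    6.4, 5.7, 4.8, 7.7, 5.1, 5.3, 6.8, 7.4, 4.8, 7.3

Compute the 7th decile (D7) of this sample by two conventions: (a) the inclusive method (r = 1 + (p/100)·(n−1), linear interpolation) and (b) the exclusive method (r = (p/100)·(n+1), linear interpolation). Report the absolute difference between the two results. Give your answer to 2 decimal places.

0.20

Sorted: 4.8, 4.8, 5.1, 5.3, 5.7, 6.4, 6.8, 7.3, 7.4, 7.7.
n = 10.
(a) r = 7.3; between ranks 7 (6.8) and 8 (7.3): 6.95.
(b) r = 7.7; between ranks 7 (6.8) and 8 (7.3): 7.15.
|6.95 − 7.15| = 0.2.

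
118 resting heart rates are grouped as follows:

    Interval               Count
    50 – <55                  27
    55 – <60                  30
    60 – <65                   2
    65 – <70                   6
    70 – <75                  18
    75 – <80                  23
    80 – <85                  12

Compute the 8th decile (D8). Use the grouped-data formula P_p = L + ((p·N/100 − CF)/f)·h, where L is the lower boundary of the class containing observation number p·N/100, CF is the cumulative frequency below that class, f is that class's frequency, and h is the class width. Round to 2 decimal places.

N = 118; target position k = 80/100 · 118 = 94.4.
Cumulative frequencies: 27, 57, 59, 65, 83, 106, 118.
Observation 94.4 falls in the class 75 – <80.
L = 75, CF = 83, f = 23, h = 5.
P80 = 75 + ((94.4 − 83)/23)·5 = 75 + 2.47826 = 77.4783.

77.48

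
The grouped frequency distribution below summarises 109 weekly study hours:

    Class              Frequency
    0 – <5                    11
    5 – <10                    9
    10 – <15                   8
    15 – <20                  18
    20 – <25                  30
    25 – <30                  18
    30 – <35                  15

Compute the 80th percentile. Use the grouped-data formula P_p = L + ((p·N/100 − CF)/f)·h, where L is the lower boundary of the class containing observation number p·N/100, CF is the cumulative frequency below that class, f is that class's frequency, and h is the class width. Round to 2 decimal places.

28.11

N = 109; target position k = 80/100 · 109 = 87.2.
Cumulative frequencies: 11, 20, 28, 46, 76, 94, 109.
Observation 87.2 falls in the class 25 – <30.
L = 25, CF = 76, f = 18, h = 5.
P80 = 25 + ((87.2 − 76)/18)·5 = 25 + 3.11111 = 28.1111.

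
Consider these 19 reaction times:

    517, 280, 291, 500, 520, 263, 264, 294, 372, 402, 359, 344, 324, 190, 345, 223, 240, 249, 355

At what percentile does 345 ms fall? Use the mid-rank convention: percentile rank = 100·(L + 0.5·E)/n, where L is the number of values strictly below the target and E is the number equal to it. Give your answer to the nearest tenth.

Sorted: 190, 223, 240, 249, 263, 264, 280, 291, 294, 324, 344, 345, 355, 359, 372, 402, 500, 517, 520.
Count below 345: L = 11; count equal: E = 1; n = 19.
Percentile rank = 100·(11 + 0.5·1)/19 = 100·11.5/19 = 60.53.

60.5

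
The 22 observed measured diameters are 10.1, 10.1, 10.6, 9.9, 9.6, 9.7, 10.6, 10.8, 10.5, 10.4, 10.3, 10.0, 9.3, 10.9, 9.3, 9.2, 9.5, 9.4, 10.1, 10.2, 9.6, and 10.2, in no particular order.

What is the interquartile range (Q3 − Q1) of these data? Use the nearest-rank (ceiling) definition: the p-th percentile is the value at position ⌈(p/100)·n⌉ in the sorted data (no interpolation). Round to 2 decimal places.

Sorted: 9.2, 9.3, 9.3, 9.4, 9.5, 9.6, 9.6, 9.7, 9.9, 10.0, 10.1, 10.1, 10.1, 10.2, 10.2, 10.3, 10.4, 10.5, 10.6, 10.6, 10.8, 10.9.
n = 22.
P25: rank ⌈25/100·22⌉ = 6 → 9.6.
P75: rank ⌈75/100·22⌉ = 17 → 10.4.
Difference: 10.4 − 9.6 = 0.8.

0.80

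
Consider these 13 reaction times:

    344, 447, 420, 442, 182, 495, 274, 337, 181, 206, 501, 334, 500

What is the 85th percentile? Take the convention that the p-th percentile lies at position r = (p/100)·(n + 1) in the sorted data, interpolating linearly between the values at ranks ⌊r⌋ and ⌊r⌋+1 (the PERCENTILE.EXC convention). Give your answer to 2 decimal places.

499.50

Sorted: 181, 182, 206, 274, 334, 337, 344, 420, 442, 447, 495, 500, 501.
n = 13.
r = (85/100)·(13 + 1) = 11.9.
Rank 11 is 495 and rank 12 is 500.
Interpolate: 495 + 0.9·(500 − 495) = 495 + 0.9·5 = 499.5.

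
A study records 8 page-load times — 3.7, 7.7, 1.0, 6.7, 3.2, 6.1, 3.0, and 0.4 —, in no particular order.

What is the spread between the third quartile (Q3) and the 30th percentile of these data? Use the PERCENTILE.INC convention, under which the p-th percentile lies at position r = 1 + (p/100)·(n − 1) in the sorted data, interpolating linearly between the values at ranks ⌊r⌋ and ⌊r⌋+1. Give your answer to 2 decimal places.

Sorted: 0.4, 1.0, 3.0, 3.2, 3.7, 6.1, 6.7, 7.7.
n = 8.
P30: r = 3.1; ranks 3–4 are 3.0, 3.2; interpolating gives 3.02.
P75: r = 6.25; ranks 6–7 are 6.1, 6.7; interpolating gives 6.25.
Difference: 6.25 − 3.02 = 3.23.

3.23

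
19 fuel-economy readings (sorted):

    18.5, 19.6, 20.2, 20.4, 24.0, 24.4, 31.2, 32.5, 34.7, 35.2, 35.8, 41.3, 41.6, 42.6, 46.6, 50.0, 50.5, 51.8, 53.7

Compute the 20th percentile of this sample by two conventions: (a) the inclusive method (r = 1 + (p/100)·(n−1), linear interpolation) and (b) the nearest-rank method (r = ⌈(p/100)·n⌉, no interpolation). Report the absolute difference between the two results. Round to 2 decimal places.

2.16

n = 19.
(a) r = 4.6; between ranks 4 (20.4) and 5 (24.0): 22.56.
(b) the nearest-rank method: rank 4 → 20.4.
|22.56 − 20.4| = 2.16.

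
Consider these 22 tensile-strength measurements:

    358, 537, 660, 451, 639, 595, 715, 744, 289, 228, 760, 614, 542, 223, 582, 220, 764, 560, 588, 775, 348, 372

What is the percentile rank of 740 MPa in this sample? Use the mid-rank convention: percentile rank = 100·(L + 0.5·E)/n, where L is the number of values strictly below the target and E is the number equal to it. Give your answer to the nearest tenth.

81.8

Sorted: 220, 223, 228, 289, 348, 358, 372, 451, 537, 542, 560, 582, 588, 595, 614, 639, 660, 715, 744, 760, 764, 775.
Count below 740: L = 18; count equal: E = 0; n = 22.
Percentile rank = 100·(18 + 0.5·0)/22 = 100·18/22 = 81.82.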